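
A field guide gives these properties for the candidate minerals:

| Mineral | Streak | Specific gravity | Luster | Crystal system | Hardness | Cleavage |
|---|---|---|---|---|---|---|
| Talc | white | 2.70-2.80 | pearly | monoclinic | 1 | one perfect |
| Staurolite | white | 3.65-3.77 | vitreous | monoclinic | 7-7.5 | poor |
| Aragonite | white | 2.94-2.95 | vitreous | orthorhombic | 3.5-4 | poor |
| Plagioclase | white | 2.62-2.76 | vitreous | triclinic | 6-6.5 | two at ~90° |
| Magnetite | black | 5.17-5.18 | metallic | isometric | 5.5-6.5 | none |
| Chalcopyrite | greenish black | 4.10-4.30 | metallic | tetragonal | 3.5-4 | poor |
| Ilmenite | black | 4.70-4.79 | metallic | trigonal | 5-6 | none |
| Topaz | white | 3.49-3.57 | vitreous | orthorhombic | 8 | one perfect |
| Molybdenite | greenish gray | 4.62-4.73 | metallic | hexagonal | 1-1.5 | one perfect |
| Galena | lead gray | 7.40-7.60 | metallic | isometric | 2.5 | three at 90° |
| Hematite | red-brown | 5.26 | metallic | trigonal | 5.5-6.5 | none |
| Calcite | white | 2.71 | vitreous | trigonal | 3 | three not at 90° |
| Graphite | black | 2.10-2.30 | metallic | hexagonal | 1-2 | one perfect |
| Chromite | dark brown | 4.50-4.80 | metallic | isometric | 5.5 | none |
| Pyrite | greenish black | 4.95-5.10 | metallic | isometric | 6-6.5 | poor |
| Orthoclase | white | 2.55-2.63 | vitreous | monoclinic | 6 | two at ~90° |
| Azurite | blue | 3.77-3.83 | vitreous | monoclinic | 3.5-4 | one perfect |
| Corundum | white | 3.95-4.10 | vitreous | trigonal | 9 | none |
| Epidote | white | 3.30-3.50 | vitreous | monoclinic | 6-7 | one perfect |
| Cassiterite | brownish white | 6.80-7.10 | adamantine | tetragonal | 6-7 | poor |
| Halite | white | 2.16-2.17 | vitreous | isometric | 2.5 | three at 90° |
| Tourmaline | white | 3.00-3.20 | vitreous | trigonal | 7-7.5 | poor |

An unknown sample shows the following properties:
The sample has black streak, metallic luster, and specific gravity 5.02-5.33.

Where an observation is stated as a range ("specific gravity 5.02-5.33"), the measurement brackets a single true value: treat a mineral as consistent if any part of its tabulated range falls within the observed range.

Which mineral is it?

Black streak — narrows the field to Magnetite, Ilmenite, Graphite.
Metallic luster — consistent with all remaining minerals.
Specific gravity 5.02-5.33 — leaves Magnetite.
Magnetite is the sole remaining match.

Magnetite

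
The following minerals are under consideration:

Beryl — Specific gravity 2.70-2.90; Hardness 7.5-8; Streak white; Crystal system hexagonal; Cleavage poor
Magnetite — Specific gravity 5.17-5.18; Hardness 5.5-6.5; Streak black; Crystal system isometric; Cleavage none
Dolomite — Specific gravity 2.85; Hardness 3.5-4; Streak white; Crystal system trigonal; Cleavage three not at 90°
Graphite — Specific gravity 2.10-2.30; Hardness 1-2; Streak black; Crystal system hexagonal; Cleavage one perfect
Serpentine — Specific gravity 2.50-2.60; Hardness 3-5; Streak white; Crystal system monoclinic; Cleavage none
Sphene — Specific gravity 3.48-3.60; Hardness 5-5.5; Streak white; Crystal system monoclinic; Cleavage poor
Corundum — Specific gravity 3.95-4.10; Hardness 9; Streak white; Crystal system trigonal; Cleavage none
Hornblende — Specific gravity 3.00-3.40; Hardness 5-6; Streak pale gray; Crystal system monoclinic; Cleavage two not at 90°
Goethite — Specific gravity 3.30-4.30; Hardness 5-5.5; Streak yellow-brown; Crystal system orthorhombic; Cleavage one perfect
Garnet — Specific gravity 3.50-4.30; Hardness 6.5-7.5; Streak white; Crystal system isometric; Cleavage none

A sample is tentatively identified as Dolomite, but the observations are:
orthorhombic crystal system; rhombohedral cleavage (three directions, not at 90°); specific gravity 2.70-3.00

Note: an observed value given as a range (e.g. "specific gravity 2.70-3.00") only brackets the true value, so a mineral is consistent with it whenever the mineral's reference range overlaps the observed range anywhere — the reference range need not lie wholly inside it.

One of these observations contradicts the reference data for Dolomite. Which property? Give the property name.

Orthorhombic crystal system: Dolomite has trigonal system — does not match.
Rhombohedral cleavage (three directions, not at 90°): Dolomite has cleavage three not at 90° — consistent.
Specific gravity 2.70-3.00: Dolomite has SG 2.85 — consistent.
Only the crystal system is inconsistent.

crystal system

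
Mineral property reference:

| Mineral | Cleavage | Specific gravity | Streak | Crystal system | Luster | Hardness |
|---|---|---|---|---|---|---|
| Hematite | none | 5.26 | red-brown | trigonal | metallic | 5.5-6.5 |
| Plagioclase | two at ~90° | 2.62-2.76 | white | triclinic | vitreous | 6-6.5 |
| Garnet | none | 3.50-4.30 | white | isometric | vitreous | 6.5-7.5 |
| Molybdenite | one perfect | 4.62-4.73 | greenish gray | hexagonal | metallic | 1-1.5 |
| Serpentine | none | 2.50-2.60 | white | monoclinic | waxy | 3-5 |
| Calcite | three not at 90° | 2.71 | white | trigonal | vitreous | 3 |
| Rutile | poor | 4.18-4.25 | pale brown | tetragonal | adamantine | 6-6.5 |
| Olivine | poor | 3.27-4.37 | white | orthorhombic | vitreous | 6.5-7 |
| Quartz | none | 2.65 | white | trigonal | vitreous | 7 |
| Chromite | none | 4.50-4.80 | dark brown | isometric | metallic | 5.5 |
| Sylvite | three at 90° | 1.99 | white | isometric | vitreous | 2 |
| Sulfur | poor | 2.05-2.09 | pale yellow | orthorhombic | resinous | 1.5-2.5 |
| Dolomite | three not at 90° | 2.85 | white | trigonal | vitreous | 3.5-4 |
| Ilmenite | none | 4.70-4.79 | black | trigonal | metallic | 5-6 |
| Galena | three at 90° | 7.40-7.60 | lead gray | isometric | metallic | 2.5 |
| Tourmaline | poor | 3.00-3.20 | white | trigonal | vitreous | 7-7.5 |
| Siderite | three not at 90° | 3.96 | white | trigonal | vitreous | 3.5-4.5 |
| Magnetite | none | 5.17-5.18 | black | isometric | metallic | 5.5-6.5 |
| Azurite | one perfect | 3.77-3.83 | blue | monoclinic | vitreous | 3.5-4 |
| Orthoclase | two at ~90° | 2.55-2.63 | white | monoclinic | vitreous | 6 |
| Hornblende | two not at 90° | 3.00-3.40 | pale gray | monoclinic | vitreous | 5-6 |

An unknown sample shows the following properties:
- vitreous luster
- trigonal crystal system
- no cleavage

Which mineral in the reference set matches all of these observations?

Vitreous luster — only Plagioclase, Garnet, Calcite, Olivine, Quartz, Sylvite, Dolomite, Tourmaline, Siderite, Azurite, Orthoclase, Hornblende remain.
Trigonal crystal system — Calcite, Quartz, Dolomite, Tourmaline, Siderite remain.
No cleavage — leaves Quartz.
Quartz is the sole remaining match.

Quartz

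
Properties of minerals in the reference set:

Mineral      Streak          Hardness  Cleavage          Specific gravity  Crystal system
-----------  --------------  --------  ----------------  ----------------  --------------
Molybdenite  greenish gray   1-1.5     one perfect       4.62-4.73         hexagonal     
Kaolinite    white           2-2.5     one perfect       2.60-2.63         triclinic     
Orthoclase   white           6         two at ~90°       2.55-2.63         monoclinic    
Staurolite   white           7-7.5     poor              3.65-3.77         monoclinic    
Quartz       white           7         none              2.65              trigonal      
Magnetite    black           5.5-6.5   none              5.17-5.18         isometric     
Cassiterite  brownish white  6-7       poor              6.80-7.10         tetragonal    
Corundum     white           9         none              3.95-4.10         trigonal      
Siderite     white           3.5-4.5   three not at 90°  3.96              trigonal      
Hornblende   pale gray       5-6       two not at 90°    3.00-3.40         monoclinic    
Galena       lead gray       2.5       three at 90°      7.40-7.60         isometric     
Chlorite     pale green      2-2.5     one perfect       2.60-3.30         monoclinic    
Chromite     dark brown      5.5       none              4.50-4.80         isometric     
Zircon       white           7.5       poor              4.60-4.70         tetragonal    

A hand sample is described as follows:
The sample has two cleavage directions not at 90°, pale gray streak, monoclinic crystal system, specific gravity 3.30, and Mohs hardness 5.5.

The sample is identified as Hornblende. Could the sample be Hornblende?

Consistent

Two cleavage directions not at 90° — is consistent with Hornblende (cleavage two not at 90°).
Pale gray streak — is consistent with Hornblende (pale gray streak).
Monoclinic crystal system — is consistent with Hornblende (monoclinic system).
Specific gravity 3.30 — is consistent with Hornblende (SG 3.00-3.40).
Mohs hardness 5.5 — is consistent with Hornblende (hardness 5-6).
Every observed property is compatible with the reference values for Hornblende.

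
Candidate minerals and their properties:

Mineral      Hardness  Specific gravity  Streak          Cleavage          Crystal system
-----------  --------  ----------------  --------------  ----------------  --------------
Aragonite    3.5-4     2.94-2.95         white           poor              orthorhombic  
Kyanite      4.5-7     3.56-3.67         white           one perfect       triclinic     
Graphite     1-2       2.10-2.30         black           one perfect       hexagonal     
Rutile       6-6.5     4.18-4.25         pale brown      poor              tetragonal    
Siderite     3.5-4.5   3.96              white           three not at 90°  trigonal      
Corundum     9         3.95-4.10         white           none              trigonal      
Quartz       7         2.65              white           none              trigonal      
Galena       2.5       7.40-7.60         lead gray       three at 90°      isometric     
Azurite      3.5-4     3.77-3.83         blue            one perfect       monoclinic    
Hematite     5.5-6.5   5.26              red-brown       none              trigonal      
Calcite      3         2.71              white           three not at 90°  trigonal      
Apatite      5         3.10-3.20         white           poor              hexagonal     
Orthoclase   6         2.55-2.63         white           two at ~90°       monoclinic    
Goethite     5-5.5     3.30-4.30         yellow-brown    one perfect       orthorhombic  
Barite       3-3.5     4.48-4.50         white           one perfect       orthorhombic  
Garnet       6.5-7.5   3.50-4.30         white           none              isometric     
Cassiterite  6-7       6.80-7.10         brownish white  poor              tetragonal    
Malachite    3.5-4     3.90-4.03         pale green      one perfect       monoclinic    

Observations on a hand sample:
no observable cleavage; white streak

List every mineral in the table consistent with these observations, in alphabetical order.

Corundum, Garnet, Quartz

No observable cleavage — narrows the field to Corundum, Quartz, Hematite, Garnet.
White streak rules out Hematite.
Remaining candidates: Corundum, Garnet, Quartz.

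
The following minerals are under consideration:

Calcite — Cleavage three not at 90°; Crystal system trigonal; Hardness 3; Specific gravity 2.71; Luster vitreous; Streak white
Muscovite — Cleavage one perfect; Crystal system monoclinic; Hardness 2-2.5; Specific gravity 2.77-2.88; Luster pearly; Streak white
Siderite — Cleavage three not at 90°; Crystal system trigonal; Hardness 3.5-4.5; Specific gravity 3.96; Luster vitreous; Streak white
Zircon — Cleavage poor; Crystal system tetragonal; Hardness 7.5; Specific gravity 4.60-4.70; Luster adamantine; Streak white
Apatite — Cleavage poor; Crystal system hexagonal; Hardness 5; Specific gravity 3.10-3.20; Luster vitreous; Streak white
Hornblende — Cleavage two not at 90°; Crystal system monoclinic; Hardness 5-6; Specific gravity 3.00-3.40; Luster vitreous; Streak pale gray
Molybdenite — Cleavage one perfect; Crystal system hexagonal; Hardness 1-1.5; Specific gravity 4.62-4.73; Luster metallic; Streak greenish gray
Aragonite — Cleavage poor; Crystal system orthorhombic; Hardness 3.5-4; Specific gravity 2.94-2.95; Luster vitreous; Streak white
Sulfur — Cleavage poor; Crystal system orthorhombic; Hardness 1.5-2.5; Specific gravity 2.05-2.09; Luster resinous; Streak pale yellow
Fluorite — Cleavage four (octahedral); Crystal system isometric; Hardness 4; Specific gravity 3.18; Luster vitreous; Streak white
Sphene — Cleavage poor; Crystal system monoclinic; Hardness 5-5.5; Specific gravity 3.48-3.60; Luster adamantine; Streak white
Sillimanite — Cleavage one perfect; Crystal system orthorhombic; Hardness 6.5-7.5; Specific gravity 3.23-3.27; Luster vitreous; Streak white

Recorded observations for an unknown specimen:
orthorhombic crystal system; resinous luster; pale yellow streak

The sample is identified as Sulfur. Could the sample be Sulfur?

Consistent

Orthorhombic crystal system — agrees with Sulfur (orthorhombic system).
Resinous luster — agrees with Sulfur (resinous luster).
Pale yellow streak — agrees with Sulfur (pale yellow streak).
All observations are consistent with the tabulated values for Sulfur.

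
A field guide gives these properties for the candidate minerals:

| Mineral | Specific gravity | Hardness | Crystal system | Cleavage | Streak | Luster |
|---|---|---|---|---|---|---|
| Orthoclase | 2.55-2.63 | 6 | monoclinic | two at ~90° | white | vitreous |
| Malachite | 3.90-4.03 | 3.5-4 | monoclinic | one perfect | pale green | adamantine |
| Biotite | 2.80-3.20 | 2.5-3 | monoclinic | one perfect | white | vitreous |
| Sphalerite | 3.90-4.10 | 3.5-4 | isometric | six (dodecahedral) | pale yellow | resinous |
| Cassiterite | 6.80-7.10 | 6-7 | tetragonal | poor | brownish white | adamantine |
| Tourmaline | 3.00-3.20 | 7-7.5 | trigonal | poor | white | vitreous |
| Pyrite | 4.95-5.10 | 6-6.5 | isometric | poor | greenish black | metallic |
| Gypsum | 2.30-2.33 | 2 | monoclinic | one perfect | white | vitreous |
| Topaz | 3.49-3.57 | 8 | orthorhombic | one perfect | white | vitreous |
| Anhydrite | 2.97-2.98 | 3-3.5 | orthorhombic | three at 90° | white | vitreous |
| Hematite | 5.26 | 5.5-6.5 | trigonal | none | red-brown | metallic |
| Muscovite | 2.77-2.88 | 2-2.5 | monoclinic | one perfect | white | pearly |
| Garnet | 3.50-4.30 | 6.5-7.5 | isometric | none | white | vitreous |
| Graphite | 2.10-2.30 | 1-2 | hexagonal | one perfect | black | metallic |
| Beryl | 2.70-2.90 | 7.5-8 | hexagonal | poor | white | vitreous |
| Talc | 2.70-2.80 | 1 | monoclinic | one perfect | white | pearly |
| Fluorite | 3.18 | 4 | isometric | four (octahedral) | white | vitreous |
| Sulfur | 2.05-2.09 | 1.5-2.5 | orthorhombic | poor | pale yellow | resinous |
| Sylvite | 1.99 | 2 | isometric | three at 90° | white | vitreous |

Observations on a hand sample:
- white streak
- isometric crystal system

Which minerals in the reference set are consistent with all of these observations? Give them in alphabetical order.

Fluorite, Garnet, Sylvite

White streak: leaves Orthoclase, Biotite, Tourmaline, Gypsum, Topaz, Anhydrite, Muscovite, Garnet, Beryl, Talc, Fluorite, Sylvite.
Isometric crystal system: Garnet, Fluorite, Sylvite remain.
Remaining candidates: Fluorite, Garnet, Sylvite.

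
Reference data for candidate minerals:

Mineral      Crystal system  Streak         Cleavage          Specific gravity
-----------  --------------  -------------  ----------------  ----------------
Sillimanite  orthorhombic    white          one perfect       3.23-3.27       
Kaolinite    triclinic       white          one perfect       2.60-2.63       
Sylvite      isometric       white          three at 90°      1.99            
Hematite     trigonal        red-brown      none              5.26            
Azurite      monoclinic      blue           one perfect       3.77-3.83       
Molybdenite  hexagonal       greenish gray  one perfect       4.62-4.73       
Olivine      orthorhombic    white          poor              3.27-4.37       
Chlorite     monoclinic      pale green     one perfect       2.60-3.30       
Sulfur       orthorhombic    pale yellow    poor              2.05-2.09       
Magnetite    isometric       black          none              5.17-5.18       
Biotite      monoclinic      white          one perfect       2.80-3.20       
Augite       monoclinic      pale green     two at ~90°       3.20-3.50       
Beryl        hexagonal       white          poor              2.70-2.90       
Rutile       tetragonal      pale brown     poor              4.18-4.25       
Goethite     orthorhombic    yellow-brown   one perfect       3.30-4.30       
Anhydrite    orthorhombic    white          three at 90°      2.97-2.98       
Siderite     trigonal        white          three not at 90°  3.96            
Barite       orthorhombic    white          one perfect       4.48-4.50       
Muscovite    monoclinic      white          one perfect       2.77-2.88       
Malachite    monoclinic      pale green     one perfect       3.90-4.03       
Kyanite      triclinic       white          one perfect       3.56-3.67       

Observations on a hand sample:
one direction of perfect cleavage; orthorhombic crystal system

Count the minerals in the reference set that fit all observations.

One direction of perfect cleavage — Sillimanite, Kaolinite, Azurite, Molybdenite, Chlorite, Biotite, Goethite, Barite, Muscovite, Malachite, Kyanite remain.
Orthorhombic crystal system — only Sillimanite, Goethite, Barite remain.
Remaining candidates: Barite, Goethite, Sillimanite.
That is 3 minerals.

3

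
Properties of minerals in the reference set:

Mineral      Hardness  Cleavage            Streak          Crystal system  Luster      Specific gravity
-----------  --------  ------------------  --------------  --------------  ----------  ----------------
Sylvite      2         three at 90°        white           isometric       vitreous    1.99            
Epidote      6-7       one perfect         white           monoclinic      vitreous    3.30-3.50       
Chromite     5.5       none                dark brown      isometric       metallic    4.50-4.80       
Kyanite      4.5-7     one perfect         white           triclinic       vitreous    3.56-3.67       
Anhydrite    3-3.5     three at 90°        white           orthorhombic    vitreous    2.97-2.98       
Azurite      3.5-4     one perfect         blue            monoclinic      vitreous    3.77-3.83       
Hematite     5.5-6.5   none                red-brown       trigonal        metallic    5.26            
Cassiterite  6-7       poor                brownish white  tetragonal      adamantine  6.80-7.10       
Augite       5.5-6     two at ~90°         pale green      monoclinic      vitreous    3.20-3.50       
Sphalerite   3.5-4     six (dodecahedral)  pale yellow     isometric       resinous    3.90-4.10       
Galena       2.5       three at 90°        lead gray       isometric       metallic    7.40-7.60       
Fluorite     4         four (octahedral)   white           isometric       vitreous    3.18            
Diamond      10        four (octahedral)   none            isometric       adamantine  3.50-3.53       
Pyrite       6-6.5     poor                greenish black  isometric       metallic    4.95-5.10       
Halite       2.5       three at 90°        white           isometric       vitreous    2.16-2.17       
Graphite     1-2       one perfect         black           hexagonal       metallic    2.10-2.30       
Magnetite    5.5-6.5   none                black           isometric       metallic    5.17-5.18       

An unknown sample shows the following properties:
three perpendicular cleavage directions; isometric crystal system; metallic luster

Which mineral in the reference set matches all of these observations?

Three perpendicular cleavage directions — only Sylvite, Anhydrite, Galena, Halite remain.
Isometric crystal system excludes Anhydrite.
Metallic luster — leaves Galena.
The only mineral consistent with every observation is Galena.

Galena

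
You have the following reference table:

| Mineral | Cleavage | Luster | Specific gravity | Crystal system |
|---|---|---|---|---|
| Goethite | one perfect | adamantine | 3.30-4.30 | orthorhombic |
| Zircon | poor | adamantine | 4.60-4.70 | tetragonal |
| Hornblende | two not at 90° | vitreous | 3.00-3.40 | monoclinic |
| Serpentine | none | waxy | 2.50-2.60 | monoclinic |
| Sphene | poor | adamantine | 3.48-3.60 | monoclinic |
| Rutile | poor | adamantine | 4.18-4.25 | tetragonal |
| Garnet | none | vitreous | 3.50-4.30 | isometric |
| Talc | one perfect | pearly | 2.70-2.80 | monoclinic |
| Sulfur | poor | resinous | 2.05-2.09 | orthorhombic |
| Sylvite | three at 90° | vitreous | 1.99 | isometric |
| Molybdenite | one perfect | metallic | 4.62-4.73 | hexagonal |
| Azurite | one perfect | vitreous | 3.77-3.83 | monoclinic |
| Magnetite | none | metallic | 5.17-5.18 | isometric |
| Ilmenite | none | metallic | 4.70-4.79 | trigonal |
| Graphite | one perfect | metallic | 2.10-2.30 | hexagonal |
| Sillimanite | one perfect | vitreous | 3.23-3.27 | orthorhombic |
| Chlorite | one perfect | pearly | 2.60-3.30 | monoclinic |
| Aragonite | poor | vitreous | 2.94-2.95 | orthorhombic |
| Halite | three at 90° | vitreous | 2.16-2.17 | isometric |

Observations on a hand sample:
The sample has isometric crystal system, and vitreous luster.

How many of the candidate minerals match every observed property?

3

Isometric crystal system: leaves Garnet, Sylvite, Magnetite, Halite.
Vitreous luster eliminates Magnetite.
Consistent with every observation: Garnet, Halite, Sylvite.
That is 3 minerals.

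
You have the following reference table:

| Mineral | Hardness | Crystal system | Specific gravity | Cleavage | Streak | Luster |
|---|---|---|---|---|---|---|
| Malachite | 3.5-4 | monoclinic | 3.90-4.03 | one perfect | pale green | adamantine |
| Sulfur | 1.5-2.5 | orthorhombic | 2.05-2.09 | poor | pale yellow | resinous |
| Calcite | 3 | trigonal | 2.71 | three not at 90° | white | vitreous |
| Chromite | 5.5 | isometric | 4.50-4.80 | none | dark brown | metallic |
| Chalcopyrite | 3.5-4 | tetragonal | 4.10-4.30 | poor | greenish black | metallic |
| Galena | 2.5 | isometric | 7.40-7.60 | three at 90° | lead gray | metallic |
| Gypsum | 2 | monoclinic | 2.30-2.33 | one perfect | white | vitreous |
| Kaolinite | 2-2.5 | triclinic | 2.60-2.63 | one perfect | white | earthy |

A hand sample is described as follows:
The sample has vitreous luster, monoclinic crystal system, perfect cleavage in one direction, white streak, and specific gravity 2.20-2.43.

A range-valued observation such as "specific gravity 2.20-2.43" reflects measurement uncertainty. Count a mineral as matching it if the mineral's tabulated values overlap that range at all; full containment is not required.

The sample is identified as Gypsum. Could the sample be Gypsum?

Consistent

Vitreous luster — fits Gypsum (vitreous luster).
Monoclinic crystal system — fits Gypsum (monoclinic system).
Perfect cleavage in one direction — fits Gypsum (cleavage one perfect).
White streak — fits Gypsum (white streak).
Specific gravity 2.20-2.43 — fits Gypsum (SG 2.30-2.33).
All observations are consistent with the tabulated values for Gypsum.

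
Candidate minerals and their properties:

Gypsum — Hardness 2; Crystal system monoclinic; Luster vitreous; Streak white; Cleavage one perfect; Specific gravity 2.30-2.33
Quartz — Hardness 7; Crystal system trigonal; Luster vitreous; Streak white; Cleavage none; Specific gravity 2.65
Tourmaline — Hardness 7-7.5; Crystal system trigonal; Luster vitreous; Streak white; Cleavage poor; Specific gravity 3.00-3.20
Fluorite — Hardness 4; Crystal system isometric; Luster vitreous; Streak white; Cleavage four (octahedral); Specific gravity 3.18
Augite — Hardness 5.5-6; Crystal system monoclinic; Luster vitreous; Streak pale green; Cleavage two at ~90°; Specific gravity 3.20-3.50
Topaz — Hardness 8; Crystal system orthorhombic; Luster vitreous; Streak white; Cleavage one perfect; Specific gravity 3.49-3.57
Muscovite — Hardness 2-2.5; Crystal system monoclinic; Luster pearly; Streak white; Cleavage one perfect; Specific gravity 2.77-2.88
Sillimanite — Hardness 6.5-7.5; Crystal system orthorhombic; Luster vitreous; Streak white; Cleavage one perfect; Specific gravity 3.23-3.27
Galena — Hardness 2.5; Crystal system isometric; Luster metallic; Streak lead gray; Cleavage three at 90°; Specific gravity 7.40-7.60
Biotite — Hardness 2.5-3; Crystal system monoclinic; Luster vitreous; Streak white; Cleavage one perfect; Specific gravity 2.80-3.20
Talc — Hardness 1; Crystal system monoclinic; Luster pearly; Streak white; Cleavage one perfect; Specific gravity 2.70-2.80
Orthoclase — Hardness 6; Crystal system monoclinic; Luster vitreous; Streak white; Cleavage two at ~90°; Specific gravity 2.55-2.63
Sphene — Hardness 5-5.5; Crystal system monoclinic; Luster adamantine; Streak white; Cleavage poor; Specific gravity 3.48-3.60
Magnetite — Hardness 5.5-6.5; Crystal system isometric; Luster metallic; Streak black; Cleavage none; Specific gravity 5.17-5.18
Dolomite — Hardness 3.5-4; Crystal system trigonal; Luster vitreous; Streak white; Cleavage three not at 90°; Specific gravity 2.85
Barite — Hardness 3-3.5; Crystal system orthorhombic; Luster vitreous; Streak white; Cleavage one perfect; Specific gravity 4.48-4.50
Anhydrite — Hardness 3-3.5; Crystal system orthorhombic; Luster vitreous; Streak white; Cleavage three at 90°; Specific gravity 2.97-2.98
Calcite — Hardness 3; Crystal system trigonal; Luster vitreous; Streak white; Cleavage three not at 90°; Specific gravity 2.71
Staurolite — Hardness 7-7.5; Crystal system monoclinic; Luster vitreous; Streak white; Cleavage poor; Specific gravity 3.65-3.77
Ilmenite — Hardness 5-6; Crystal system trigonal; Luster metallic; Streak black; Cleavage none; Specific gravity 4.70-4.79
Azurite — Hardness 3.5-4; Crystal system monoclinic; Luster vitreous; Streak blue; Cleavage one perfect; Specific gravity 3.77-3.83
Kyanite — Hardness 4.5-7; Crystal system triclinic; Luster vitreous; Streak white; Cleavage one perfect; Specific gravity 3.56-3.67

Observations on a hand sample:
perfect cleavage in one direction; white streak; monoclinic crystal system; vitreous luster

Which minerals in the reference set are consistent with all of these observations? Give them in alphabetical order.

Perfect cleavage in one direction — Gypsum, Topaz, Muscovite, Sillimanite, Biotite, Talc, Barite, Azurite, Kyanite remain.
White streak is inconsistent with Azurite.
Monoclinic crystal system is inconsistent with Topaz, Sillimanite, Barite, Kyanite.
Vitreous luster is inconsistent with Muscovite, Talc.
Consistent with every observation: Biotite, Gypsum.

Biotite, Gypsum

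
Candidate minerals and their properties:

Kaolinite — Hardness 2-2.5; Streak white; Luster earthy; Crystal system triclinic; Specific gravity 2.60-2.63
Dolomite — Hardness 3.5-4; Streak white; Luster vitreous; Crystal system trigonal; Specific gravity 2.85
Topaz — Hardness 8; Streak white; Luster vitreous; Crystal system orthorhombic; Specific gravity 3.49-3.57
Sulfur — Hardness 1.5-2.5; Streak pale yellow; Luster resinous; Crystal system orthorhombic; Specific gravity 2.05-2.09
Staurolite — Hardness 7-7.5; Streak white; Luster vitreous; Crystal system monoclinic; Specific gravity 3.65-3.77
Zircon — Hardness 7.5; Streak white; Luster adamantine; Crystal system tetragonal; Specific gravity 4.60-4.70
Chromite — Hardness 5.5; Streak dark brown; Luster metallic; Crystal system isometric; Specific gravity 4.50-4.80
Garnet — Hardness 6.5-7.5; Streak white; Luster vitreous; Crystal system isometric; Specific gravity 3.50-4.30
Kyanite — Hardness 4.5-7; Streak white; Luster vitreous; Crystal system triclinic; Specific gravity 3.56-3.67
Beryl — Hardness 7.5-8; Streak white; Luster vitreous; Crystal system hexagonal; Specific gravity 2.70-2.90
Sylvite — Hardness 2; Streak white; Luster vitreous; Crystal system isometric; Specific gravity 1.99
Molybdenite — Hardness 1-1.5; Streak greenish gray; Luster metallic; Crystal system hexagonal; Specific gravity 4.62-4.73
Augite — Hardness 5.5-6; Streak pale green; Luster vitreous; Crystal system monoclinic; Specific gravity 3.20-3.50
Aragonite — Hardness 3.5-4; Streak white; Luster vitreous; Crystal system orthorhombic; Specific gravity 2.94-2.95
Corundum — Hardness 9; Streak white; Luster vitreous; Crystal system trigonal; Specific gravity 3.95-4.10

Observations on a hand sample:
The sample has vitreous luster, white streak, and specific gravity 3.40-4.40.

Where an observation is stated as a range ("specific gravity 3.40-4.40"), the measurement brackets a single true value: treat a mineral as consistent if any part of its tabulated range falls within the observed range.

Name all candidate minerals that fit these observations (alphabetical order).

Vitreous luster rules out Kaolinite, Sulfur, Zircon, Chromite, Molybdenite.
White streak is inconsistent with Augite.
Specific gravity 3.40-4.40 rules out Dolomite, Beryl, Sylvite, Aragonite.
The minerals that satisfy all observations are Corundum, Garnet, Kyanite, Staurolite, Topaz.

Corundum, Garnet, Kyanite, Staurolite, Topaz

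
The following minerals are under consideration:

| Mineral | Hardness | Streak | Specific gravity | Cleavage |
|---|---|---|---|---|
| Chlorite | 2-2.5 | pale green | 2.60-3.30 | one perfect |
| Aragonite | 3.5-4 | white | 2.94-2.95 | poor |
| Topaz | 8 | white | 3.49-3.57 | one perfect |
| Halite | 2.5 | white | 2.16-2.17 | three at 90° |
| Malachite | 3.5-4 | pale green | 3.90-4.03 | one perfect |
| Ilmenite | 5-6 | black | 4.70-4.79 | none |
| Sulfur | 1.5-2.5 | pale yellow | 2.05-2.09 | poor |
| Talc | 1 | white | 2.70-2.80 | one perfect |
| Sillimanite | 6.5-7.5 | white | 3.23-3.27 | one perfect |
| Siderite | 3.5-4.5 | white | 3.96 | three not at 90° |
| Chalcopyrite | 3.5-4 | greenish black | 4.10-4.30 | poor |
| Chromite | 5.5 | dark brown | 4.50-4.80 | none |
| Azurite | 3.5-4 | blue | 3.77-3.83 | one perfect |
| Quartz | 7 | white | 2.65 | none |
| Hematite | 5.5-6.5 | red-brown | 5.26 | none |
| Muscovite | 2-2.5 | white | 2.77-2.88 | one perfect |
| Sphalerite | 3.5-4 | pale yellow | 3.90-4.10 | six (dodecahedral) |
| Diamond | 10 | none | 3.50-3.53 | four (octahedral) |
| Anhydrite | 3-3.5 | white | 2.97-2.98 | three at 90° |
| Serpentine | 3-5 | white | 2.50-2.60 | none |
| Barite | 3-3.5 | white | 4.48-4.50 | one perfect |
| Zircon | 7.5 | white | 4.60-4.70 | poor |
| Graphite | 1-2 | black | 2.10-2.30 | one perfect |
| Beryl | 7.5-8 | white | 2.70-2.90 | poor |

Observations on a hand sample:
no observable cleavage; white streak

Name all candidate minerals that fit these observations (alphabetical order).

Quartz, Serpentine

No observable cleavage: narrows the field to Ilmenite, Chromite, Quartz, Hematite, Serpentine.
White streak: Quartz, Serpentine remain.
The minerals that satisfy all observations are Quartz, Serpentine.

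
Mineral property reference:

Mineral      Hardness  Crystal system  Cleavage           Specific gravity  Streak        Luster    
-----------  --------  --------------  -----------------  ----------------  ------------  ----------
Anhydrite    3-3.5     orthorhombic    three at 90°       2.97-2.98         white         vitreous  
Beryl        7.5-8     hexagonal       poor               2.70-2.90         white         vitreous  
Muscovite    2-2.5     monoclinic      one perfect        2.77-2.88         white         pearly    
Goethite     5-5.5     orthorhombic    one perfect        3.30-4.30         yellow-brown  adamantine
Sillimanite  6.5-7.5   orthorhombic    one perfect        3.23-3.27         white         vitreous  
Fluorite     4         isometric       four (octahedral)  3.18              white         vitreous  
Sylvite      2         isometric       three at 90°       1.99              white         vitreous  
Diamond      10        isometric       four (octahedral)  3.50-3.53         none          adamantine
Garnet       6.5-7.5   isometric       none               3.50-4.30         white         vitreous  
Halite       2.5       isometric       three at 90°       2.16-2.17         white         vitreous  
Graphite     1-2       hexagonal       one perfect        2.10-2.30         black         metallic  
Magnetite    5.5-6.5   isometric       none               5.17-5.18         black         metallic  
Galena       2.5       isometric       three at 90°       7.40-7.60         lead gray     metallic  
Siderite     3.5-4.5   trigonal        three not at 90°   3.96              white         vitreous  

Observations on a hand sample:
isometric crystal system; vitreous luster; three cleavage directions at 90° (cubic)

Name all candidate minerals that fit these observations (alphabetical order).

Halite, Sylvite

Isometric crystal system — narrows the field to Fluorite, Sylvite, Diamond, Garnet, Halite, Magnetite, Galena.
Vitreous luster rules out Diamond, Magnetite, Galena.
Three cleavage directions at 90° (cubic) is inconsistent with Fluorite, Garnet.
The minerals that satisfy all observations are Halite, Sylvite.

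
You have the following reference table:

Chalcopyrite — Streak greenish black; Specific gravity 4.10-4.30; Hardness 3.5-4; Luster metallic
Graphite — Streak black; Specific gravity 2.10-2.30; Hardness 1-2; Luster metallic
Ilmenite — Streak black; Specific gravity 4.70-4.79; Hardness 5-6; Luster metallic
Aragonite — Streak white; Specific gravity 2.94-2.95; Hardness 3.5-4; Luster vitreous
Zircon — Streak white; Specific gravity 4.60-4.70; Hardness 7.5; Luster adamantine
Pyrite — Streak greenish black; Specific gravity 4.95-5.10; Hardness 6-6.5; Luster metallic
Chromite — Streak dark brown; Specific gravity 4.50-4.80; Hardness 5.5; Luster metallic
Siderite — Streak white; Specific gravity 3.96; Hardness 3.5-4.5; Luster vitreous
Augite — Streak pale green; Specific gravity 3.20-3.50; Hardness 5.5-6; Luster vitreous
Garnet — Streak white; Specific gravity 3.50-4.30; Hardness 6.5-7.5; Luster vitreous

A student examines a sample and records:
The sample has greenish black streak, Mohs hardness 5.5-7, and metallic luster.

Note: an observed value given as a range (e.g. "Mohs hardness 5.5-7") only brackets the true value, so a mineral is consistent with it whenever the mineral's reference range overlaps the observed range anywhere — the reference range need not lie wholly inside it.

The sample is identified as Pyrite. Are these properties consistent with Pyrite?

Consistent

Greenish black streak — matches Pyrite (greenish black streak).
Mohs hardness 5.5-7 — matches Pyrite (hardness 6-6.5).
Metallic luster — matches Pyrite (metallic luster).
Every observed property is compatible with the reference values for Pyrite.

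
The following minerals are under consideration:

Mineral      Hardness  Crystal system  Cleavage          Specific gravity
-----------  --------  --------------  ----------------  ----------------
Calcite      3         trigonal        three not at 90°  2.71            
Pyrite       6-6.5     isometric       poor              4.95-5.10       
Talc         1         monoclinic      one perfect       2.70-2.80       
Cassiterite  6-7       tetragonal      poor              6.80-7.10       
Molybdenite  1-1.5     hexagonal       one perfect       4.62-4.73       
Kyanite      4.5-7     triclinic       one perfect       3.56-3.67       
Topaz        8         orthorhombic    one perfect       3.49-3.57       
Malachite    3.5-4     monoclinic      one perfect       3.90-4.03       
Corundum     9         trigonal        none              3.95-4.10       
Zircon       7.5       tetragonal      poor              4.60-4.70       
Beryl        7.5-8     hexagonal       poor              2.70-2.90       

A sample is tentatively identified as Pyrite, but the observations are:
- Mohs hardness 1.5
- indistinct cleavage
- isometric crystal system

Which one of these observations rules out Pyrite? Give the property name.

Mohs hardness 1.5: Pyrite has hardness 6-6.5 — outside the reference range.
Indistinct cleavage: Pyrite has cleavage poor — within range.
Isometric crystal system: Pyrite has isometric system — within range.
The hardness is the one property that does not fit.

hardness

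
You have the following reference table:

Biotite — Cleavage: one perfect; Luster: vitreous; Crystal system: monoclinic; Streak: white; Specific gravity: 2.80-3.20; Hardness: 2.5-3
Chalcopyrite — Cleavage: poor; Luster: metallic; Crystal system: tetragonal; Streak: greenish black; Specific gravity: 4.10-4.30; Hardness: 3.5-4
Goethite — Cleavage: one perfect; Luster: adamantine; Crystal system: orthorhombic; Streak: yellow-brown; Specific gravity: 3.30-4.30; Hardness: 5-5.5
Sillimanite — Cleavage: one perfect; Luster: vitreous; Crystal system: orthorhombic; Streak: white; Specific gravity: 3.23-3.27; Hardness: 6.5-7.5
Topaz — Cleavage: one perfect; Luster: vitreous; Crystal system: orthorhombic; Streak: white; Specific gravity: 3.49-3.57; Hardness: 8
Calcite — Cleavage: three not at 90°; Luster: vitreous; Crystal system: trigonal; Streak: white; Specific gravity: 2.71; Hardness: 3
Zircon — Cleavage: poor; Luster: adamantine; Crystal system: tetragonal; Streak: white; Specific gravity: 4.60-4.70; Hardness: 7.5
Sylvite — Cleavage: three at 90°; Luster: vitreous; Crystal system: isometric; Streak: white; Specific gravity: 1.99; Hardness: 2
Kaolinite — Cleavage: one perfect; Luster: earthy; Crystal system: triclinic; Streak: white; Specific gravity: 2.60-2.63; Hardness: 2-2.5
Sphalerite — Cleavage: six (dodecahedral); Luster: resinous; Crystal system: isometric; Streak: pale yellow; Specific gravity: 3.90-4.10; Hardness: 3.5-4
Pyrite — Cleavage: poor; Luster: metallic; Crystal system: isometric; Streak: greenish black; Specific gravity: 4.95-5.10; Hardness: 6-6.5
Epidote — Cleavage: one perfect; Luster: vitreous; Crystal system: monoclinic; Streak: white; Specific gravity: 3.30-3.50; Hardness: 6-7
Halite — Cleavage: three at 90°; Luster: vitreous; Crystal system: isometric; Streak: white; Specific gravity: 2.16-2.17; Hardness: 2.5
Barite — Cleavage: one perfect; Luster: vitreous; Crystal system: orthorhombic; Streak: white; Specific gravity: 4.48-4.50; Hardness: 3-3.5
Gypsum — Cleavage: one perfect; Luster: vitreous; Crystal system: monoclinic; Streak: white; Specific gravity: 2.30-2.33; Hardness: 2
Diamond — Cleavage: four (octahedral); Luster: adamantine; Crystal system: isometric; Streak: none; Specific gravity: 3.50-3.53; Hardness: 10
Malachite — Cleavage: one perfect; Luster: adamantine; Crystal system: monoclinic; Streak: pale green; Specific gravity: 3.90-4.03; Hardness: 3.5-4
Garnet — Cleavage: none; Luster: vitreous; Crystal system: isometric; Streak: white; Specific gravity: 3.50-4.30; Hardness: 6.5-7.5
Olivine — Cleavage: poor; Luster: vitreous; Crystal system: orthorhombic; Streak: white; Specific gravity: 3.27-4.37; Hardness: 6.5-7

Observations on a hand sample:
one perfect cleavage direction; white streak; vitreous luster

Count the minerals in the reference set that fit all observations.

6

One perfect cleavage direction: narrows the field to Biotite, Goethite, Sillimanite, Topaz, Kaolinite, Epidote, Barite, Gypsum, Malachite.
White streak excludes Goethite, Malachite.
Vitreous luster rules out Kaolinite.
Remaining candidates: Barite, Biotite, Epidote, Gypsum, Sillimanite, Topaz.
That is 6 minerals.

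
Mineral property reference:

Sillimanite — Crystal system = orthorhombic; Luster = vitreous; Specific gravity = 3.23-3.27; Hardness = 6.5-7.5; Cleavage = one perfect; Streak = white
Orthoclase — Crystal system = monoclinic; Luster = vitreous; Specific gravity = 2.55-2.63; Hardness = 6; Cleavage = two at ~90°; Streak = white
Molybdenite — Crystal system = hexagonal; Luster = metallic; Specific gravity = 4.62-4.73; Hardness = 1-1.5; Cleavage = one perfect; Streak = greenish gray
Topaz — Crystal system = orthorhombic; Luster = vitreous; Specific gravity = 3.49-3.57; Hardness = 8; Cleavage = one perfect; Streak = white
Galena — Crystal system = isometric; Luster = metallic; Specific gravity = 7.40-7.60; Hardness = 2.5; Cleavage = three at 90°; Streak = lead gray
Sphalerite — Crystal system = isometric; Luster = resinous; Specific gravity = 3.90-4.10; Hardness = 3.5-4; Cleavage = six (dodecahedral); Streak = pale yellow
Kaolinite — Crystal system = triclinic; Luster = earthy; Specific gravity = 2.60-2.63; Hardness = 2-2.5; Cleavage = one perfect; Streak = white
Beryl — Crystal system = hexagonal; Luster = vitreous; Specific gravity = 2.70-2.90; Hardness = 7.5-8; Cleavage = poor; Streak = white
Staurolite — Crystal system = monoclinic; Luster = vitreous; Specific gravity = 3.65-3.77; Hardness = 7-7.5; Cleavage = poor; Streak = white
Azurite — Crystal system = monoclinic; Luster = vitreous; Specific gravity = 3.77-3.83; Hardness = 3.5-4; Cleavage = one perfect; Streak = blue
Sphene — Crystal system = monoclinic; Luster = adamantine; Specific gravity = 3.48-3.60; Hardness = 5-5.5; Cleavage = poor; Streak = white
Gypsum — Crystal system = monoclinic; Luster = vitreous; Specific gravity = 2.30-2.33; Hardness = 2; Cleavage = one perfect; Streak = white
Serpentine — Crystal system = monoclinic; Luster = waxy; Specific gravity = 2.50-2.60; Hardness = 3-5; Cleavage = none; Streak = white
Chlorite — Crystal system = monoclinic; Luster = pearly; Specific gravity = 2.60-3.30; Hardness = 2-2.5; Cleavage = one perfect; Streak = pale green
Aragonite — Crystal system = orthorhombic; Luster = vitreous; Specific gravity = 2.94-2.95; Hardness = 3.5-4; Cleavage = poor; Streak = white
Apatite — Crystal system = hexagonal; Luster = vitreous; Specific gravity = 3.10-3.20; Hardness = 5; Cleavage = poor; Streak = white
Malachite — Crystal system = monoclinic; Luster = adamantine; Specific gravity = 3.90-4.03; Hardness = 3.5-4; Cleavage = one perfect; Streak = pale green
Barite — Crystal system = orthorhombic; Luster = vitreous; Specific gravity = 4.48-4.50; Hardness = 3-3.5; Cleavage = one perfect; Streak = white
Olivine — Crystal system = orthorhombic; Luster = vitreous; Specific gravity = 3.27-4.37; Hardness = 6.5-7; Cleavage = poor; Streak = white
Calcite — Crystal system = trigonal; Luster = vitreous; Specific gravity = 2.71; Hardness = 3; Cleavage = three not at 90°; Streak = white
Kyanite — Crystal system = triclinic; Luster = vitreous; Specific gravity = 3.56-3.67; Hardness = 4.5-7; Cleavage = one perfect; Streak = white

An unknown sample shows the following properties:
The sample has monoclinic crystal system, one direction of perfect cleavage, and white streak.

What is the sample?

Monoclinic crystal system: narrows the field to Orthoclase, Staurolite, Azurite, Sphene, Gypsum, Serpentine, Chlorite, Malachite.
One direction of perfect cleavage rules out Orthoclase, Staurolite, Sphene, Serpentine.
White streak: only Gypsum remains.
Only Gypsum satisfies all observations.

Gypsum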